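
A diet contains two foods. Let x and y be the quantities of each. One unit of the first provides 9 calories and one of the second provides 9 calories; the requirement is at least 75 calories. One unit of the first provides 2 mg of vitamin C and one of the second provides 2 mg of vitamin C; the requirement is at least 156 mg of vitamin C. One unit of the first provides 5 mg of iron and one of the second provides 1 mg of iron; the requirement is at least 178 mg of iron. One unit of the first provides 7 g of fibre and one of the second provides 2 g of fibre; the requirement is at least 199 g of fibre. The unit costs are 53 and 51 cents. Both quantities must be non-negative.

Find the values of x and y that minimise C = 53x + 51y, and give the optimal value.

Corner points and C = 53x + 51y:
  (0, 178) → C = 9078
  (78, 0) → C = 4134
  (25, 53) → C = 4028
The feasible region is unbounded (it extends along (0, 1), (1, 0)), but C strictly increases along every unbounded feasible direction, so there is no improving ray and the minimum is attained at a vertex.

At the optimal vertex, 2x + 2y = 156 and 5x + y = 178.
Solving simultaneously gives x = 25, y = 53.

x = 25, y = 53, minimum C = 4028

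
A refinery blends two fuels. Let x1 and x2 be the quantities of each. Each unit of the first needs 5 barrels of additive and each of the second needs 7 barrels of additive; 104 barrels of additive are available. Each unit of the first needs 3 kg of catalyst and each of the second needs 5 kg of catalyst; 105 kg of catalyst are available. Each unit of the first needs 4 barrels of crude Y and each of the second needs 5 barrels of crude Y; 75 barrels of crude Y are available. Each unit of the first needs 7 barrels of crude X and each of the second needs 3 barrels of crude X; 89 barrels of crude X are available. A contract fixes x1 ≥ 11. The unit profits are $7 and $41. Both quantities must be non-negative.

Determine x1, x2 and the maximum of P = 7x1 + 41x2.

x1 = 11, x2 = 4, maximum P = 241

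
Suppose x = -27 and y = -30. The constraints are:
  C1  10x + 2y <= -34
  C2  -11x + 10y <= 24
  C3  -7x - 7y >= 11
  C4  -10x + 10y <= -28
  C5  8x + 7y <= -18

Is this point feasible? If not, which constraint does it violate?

feasible

C1: -330 ≤ -34 ✓
C2: -3 ≤ 24 ✓
C3: 399 ≥ 11 ✓
C4: -30 ≤ -28 ✓
C5: -426 ≤ -18 ✓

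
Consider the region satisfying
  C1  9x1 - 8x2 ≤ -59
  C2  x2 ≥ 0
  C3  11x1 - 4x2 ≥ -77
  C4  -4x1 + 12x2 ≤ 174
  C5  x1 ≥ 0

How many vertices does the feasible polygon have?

3

Intersecting each pair of boundary lines and keeping only the points that satisfy every inequality leaves:
  (9, 35/2)
  (0, 59/8)
  (0, 29/2)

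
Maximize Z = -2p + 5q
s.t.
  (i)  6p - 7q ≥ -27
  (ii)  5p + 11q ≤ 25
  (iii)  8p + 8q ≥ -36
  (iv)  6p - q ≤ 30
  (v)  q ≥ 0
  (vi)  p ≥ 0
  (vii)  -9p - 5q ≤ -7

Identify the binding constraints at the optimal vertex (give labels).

Feasible corners and Z = -2p + 5q:
  (5, 0) → Z = -10
  (0, 25/11) → Z = 125/11
  (7/9, 0) → Z = -14/9
  (0, 7/5) → Z = 7

The maximum is at (0, 25/11). Substituting into each constraint, equality holds for (ii) and (vi); the remaining constraints have slack.

(ii) and (vi)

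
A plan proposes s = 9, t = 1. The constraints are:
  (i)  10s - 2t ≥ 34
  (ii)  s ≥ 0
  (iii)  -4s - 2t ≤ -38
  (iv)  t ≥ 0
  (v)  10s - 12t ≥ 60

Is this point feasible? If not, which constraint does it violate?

(i): 88 ≥ 34 ✓
(ii): 9 ≥ 0 ✓
(iii): -38 ≤ -38 ✓
(iv): 1 ≥ 0 ✓
(v): 78 ≥ 60 ✓

feasible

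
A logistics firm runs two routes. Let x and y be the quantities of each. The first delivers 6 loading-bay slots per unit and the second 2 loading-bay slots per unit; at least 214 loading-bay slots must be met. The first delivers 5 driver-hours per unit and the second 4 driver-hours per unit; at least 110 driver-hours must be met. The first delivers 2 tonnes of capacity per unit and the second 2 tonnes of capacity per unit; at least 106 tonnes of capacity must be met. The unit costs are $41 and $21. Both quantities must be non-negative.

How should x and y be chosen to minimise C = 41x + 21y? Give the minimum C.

Vertices and C = 41x + 21y:
  (0, 107) → C = 2247
  (53, 0) → C = 2173
  (27, 26) → C = 1653
The feasible region is unbounded (it extends along (0, 1), (1, 0)), but C strictly increases along every unbounded feasible direction, so there is no improving ray and the minimum is attained at a vertex.

At the optimal vertex, 6x + 2y = 214 and 2x + 2y = 106.
Solving simultaneously gives x = 27, y = 26.

x = 27, y = 26, minimum C = 1653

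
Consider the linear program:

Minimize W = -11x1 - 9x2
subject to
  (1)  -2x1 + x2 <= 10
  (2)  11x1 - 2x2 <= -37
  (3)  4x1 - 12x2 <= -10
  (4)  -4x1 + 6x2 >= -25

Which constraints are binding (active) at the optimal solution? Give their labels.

(1) and (2)

Extreme points and W = -11x1 - 9x2:
  (-17/7, 36/7) → W = -137/7
  (-11/2, -1) → W = 139/2
  (-106/31, -19/62) → W = 2503/62

The minimum is at (-17/7, 36/7). Substituting into each constraint, equality holds for (1) and (2); the remaining constraints have slack.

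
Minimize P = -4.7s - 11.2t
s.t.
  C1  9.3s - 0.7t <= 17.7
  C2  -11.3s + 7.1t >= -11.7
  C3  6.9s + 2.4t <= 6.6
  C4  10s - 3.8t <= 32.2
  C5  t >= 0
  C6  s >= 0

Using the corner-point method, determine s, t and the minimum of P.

Extreme points and P = -4.7s - 11.2t:
  (22/23, 0) → P = -517/115
  (0, 11/4) → P = -154/5
  (0, 0) → P = 0

The optimum lies where 6.9s + 2.4t = 6.6 and s = 0.
Solving simultaneously gives s = 0, t = 11/4.

s = 0, t = 2.75, minimum P = -30.8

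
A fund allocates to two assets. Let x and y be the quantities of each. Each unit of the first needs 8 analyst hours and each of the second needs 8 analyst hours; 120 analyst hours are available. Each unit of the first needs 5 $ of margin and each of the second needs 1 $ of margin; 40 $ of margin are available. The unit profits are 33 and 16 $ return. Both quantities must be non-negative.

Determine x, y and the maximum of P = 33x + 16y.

Feasible corners and P = 33x + 16y:
  (0, 0) → P = 0
  (0, 15) → P = 240
  (8, 0) → P = 264
  (25/4, 35/4) → P = 1385/4

The optimum lies where 8x + 8y = 120 and 5x + y = 40.
Solving simultaneously gives x = 25/4, y = 35/4.

x = 25/4, y = 35/4, maximum P = 1385/4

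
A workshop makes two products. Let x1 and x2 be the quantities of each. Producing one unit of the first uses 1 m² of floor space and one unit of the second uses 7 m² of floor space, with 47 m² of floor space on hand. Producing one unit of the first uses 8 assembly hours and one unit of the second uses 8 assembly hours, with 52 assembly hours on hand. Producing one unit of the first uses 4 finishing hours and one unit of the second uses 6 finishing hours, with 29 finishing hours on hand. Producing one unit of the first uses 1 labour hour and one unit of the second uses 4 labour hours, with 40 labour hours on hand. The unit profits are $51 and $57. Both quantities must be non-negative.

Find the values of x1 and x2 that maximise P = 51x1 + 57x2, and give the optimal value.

x1 = 5, x2 = 3/2, maximum P = 681/2

Extreme points and P = 51x1 + 57x2:
  (0, 0) → P = 0
  (0, 29/6) → P = 551/2
  (13/2, 0) → P = 663/2
  (5, 3/2) → P = 681/2

The optimum lies where 8x1 + 8x2 = 52 and 4x1 + 6x2 = 29.
Solving simultaneously gives x1 = 5, x2 = 3/2.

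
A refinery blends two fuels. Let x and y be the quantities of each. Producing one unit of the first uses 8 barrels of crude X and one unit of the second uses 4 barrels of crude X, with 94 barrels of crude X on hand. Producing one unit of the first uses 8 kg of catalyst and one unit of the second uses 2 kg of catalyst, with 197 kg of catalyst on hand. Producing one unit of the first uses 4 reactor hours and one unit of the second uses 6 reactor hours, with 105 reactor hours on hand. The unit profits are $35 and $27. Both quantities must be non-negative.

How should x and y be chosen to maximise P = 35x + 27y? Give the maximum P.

Feasible corners and P = 35x + 27y:
  (0, 0) → P = 0
  (0, 35/2) → P = 945/2
  (47/4, 0) → P = 1645/4
  (9/2, 29/2) → P = 549

The optimum lies where 8x + 4y = 94 and 4x + 6y = 105.
Solving simultaneously gives x = 9/2, y = 29/2.

x = 9/2, y = 29/2, maximum P = 549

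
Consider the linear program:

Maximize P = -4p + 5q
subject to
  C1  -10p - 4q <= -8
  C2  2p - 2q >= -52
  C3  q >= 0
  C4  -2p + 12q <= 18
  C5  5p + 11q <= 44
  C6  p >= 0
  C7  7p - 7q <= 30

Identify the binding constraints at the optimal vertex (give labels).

C1 and C4

Extreme points and P = -4p + 5q:
  (4/5, 0) → P = -16/5
  (3/16, 49/32) → P = 221/32
  (30/7, 0) → P = -120/7
  (165/41, 89/41) → P = -215/41
  (319/56, 79/56) → P = -881/56

The maximum is at (3/16, 49/32). Substituting into each constraint, equality holds for C1 and C4; the remaining constraints have slack.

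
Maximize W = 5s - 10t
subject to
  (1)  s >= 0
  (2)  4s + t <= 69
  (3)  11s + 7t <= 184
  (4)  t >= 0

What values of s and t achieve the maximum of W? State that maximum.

Feasible corners and W = 5s - 10t:
  (0, 184/7) → W = -1840/7
  (0, 0) → W = 0
  (184/11, 0) → W = 920/11

s = 184/11, t = 0, maximum W = 920/11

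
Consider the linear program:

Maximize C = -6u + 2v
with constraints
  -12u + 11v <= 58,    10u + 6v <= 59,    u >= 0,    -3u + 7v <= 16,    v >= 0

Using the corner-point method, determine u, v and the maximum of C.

u = 0, v = 16/7, maximum C = 32/7

Vertices and C = -6u + 2v:
  (317/88, 337/88) → C = -307/22
  (59/10, 0) → C = -177/5
  (0, 16/7) → C = 32/7
  (0, 0) → C = 0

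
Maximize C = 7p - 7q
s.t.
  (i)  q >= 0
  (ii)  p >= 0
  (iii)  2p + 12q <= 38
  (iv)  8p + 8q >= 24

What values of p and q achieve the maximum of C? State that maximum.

p = 19, q = 0, maximum C = 133

At the optimal vertex, q = 0 and 2p + 12q = 38.
Solving simultaneously gives p = 19, q = 0.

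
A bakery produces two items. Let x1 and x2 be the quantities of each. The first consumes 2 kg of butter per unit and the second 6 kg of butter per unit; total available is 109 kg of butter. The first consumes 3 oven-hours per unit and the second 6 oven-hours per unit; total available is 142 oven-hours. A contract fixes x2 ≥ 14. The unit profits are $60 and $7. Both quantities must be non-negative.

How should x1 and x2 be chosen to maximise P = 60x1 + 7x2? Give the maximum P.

Corner points and P = 60x1 + 7x2:
  (0, 109/6) → P = 763/6
  (0, 14) → P = 98
  (25/2, 14) → P = 848

At the optimal vertex, 2x1 + 6x2 = 109 and x2 = 14.
Solving simultaneously gives x1 = 25/2, x2 = 14.

x1 = 25/2, x2 = 14, maximum P = 848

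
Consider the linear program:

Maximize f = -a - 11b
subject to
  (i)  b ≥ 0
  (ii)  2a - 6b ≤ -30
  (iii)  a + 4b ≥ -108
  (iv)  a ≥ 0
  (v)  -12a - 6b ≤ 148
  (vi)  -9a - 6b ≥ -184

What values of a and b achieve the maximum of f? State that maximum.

Feasible corners and f = -a - 11b:
  (0, 5) → f = -55
  (14, 29/3) → f = -361/3
  (0, 92/3) → f = -1012/3

The binding constraints are 2a - 6b = -30 and a = 0.
Solving simultaneously gives a = 0, b = 5.

a = 0, b = 5, maximum f = -55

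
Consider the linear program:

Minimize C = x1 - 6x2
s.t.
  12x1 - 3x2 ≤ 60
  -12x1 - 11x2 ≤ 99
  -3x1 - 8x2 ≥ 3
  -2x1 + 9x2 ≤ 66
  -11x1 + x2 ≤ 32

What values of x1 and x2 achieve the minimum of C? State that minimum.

x1 = -37/13, x2 = 9/13, minimum C = -7

Corner points and C = x1 - 6x2:
  (121/56, -159/14) → C = 3937/56
  (157/35, -72/35) → C = 589/35
  (-451/133, -705/133) → C = 3779/133
  (-37/13, 9/13) → C = -7

At the optimal vertex, -3x1 - 8x2 = 3 and -11x1 + x2 = 32.
Solving simultaneously gives x1 = -37/13, x2 = 9/13.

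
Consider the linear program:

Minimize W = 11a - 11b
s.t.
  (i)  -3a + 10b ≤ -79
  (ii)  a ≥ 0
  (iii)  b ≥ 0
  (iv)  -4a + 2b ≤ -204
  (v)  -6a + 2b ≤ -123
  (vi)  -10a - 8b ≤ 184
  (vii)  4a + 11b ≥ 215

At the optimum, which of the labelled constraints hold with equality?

(i) and (iv)

Corner points and W = 11a - 11b:
  (941/17, 148/17) → W = 8723/17
  (215/4, 0) → W = 2365/4
  (1337/26, 11/13) → W = 14465/26
The feasible region is unbounded (it extends along (10, 3), (1, 0)), but W strictly increases along every unbounded feasible direction, so there is no improving ray and the minimum is attained at a vertex.

The minimum is at (941/17, 148/17). Substituting into each constraint, equality holds for (i) and (iv); the remaining constraints have slack.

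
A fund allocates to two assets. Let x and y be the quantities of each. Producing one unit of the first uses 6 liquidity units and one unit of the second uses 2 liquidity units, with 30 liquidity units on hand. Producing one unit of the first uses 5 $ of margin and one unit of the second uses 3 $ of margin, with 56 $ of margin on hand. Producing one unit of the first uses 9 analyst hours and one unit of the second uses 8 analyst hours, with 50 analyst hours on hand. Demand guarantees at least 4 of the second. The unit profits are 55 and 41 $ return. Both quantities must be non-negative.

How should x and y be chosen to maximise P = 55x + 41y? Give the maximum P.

Corner points and P = 55x + 41y:
  (0, 25/4) → P = 1025/4
  (0, 4) → P = 164
  (2, 4) → P = 274

At the optimal vertex, 9x + 8y = 50 and y = 4.
Solving simultaneously gives x = 2, y = 4.

x = 2, y = 4, maximum P = 274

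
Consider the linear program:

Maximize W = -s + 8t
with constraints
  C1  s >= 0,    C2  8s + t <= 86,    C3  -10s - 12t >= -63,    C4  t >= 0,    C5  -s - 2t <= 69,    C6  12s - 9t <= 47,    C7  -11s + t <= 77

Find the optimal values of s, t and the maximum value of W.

Feasible corners and W = -s + 8t:
  (0, 21/4) → W = 42
  (0, 0) → W = 0
  (29/6, 11/9) → W = 89/18
  (47/12, 0) → W = -47/12

The binding constraints are s = 0 and -10s - 12t = -63.
Solving simultaneously gives s = 0, t = 21/4.

s = 0, t = 21/4, maximum W = 42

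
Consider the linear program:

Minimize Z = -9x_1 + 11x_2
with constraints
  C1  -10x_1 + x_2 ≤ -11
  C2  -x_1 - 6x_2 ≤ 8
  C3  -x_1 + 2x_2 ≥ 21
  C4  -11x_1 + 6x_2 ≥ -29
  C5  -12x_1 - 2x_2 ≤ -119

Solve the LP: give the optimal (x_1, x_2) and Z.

Vertices and Z = -9x_1 + 11x_2:
  (141/32, 529/16) → Z = 10369/32
  (23/2, 65/4) → Z = 301/4
  (98/13, 371/26) → Z = 2317/26
The feasible region is unbounded (it extends along (6, 11), (1, 10)), but Z strictly increases along every unbounded feasible direction, so there is no improving ray and the minimum is attained at a vertex.

x_1 = 23/2, x_2 = 65/4, minimum Z = 301/4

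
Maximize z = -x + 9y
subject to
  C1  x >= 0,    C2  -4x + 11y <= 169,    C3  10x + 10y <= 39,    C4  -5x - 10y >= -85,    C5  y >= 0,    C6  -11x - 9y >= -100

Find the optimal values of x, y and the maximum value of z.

x = 0, y = 39/10, maximum z = 351/10

Vertices and z = -x + 9y:
  (0, 39/10) → z = 351/10
  (0, 0) → z = 0
  (39/10, 0) → z = -39/10

At the optimal vertex, x = 0 and 10x + 10y = 39.
Solving simultaneously gives x = 0, y = 39/10.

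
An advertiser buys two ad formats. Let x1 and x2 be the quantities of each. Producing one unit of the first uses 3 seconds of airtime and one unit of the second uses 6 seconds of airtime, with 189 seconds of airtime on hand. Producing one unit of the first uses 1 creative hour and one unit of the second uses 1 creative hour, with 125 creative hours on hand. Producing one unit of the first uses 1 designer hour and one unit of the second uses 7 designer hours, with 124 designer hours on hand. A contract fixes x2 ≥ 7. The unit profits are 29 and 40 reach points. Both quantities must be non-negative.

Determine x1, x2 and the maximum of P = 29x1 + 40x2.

Extreme points and P = 29x1 + 40x2:
  (0, 124/7) → P = 4960/7
  (0, 7) → P = 280
  (193/5, 61/5) → P = 8037/5
  (49, 7) → P = 1701

At the optimal vertex, 3x1 + 6x2 = 189 and x2 = 7.
Solving simultaneously gives x1 = 49, x2 = 7.

x1 = 49, x2 = 7, maximum P = 1701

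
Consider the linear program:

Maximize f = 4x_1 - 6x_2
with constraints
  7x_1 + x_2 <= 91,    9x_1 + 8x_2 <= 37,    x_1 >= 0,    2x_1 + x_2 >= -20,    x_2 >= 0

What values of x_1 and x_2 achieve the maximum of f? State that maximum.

Corner points and f = 4x_1 - 6x_2:
  (0, 37/8) → f = -111/4
  (37/9, 0) → f = 148/9
  (0, 0) → f = 0

x_1 = 37/9, x_2 = 0, maximum f = 148/9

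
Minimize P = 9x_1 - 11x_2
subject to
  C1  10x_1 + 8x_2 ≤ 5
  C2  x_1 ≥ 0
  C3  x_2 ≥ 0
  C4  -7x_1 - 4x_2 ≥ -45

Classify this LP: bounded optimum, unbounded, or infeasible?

Extreme points and P = 9x_1 - 11x_2:
  (0, 5/8) → P = -55/8
  (1/2, 0) → P = 9/2
  (0, 0) → P = 0
The feasible region has finitely many vertices and no improving ray; the minimum is -55/8 at (0, 5/8).

bounded optimum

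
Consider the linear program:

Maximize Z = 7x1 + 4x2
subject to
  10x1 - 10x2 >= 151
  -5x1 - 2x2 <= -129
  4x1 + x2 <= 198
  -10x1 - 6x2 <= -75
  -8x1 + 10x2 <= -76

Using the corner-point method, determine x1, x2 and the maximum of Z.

x1 = 257/6, x2 = 80/3, maximum Z = 813/2

Corner points and Z = 7x1 + 4x2:
  (796/35, 107/14) → Z = 6642/35
  (75/2, 112/5) → Z = 3521/10
  (312/5, -183/2) → Z = 354/5
  (159/2, -120) → Z = 153/2
  (257/6, 80/3) → Z = 813/2

The binding constraints are 4x1 + x2 = 198 and -8x1 + 10x2 = -76.
Solving simultaneously gives x1 = 257/6, x2 = 80/3.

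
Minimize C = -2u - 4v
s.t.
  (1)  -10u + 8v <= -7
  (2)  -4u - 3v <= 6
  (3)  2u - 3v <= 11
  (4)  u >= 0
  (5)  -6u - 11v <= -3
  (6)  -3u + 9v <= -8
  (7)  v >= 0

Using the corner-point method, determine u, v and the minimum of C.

u = 25/3, v = 17/9, minimum C = -218/9

Feasible corners and C = -2u - 4v:
  (25/3, 17/9) → C = -218/9
  (11/2, 0) → C = -11
  (8/3, 0) → C = -16/3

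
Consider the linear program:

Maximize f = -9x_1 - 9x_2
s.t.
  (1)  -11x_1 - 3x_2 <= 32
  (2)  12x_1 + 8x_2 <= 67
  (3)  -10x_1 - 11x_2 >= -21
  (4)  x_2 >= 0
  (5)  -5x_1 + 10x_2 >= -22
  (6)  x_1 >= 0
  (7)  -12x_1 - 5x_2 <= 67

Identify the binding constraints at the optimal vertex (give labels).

(4) and (6)

Vertices and f = -9x_1 - 9x_2:
  (21/10, 0) → f = -189/10
  (0, 21/11) → f = -189/11
  (0, 0) → f = 0

The maximum is at (0, 0). Substituting into each constraint, equality holds for (4) and (6); the remaining constraints have slack.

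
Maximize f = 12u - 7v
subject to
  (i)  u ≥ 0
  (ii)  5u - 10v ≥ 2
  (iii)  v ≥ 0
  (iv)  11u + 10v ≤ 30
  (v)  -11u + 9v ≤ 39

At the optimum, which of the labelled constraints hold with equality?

(iii) and (iv)

Extreme points and f = 12u - 7v:
  (2/5, 0) → f = 24/5
  (2, 4/5) → f = 92/5
  (30/11, 0) → f = 360/11

The maximum is at (30/11, 0). Substituting into each constraint, equality holds for (iii) and (iv); the remaining constraints have slack.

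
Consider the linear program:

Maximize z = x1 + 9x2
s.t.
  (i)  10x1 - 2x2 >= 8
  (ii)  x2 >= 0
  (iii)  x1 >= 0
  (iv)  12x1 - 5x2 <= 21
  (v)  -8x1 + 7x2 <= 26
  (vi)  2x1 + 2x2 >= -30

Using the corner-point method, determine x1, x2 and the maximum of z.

x1 = 277/44, x2 = 120/11, maximum z = 4597/44

Vertices and z = x1 + 9x2:
  (4/5, 0) → z = 4/5
  (2, 6) → z = 56
  (7/4, 0) → z = 7/4
  (277/44, 120/11) → z = 4597/44

The binding constraints are 12x1 - 5x2 = 21 and -8x1 + 7x2 = 26.
Solving simultaneously gives x1 = 277/44, x2 = 120/11.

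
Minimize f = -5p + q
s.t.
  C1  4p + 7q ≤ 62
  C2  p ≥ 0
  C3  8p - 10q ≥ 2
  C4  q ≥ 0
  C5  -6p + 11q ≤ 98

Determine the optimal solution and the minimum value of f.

Corner points and f = -5p + q:
  (317/48, 61/12) → f = -447/16
  (31/2, 0) → f = -155/2
  (1/4, 0) → f = -5/4

The binding constraints are 4p + 7q = 62 and q = 0.
Solving simultaneously gives p = 31/2, q = 0.

p = 31/2, q = 0, minimum f = -155/2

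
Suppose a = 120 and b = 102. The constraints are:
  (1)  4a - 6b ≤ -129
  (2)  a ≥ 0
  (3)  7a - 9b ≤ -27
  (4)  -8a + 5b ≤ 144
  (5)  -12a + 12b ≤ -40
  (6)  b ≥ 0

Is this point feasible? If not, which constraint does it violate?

feasible

(1): -132 ≤ -129 ✓
(2): 120 ≥ 0 ✓
(3): -78 ≤ -27 ✓
(4): -450 ≤ 144 ✓
(5): -216 ≤ -40 ✓
(6): 102 ≥ 0 ✓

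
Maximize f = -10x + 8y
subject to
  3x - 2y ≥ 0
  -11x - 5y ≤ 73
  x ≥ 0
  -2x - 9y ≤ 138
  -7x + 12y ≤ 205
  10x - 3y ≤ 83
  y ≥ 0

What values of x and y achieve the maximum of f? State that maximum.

Vertices and f = -10x + 8y:
  (0, 0) → f = 0
  (166/11, 249/11) → f = 332/11
  (83/10, 0) → f = -83

x = 166/11, y = 249/11, maximum f = 332/11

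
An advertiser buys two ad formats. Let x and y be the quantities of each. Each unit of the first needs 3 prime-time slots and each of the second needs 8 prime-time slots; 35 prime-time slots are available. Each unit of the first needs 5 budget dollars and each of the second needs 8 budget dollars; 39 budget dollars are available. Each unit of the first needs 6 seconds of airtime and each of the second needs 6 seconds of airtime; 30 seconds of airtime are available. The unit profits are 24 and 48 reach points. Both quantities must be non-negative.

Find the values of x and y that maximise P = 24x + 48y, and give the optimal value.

Corner points and P = 24x + 48y:
  (0, 0) → P = 0
  (0, 35/8) → P = 210
  (5, 0) → P = 120
  (1, 4) → P = 216

x = 1, y = 4, maximum P = 216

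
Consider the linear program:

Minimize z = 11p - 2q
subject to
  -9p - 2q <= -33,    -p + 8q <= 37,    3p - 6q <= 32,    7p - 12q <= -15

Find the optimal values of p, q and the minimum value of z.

Extreme points and z = 11p - 2q:
  (95/37, 183/37) → z = 679/37
  (3, 3) → z = 27
  (81/11, 61/11) → z = 769/11

p = 95/37, q = 183/37, minimum z = 679/37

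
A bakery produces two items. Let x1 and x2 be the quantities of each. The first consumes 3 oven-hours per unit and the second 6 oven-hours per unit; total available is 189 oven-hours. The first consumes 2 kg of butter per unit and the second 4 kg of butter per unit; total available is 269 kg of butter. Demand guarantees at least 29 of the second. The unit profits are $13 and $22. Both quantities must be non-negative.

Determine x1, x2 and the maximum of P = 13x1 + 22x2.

x1 = 5, x2 = 29, maximum P = 703

Feasible corners and P = 13x1 + 22x2:
  (0, 63/2) → P = 693
  (0, 29) → P = 638
  (5, 29) → P = 703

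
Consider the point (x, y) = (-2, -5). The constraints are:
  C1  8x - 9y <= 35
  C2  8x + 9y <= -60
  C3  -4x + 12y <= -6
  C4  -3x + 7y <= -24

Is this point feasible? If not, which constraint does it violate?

feasible

C1: 29 ≤ 35 ✓
C2: -61 ≤ -60 ✓
C3: -52 ≤ -6 ✓
C4: -29 ≤ -24 ✓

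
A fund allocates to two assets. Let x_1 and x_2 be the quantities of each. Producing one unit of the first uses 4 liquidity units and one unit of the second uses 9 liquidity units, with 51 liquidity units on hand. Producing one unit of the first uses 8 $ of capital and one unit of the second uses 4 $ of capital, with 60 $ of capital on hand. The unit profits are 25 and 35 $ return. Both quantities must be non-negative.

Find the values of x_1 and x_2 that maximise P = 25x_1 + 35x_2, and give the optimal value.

x_1 = 6, x_2 = 3, maximum P = 255

At the optimal vertex, 4x_1 + 9x_2 = 51 and 8x_1 + 4x_2 = 60.
Solving simultaneously gives x_1 = 6, x_2 = 3.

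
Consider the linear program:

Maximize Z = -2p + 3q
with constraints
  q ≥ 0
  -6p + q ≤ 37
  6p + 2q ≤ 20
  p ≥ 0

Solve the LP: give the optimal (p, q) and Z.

p = 0, q = 10, maximum Z = 30

Corner points and Z = -2p + 3q:
  (10/3, 0) → Z = -20/3
  (0, 0) → Z = 0
  (0, 10) → Z = 30

The optimum lies where 6p + 2q = 20 and p = 0.
Solving simultaneously gives p = 0, q = 10.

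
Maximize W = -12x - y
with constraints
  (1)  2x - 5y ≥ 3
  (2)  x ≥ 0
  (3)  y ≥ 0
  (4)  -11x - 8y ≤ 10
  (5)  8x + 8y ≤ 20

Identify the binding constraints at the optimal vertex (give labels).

(1) and (3)

Corner points and W = -12x - y:
  (3/2, 0) → W = -18
  (31/14, 2/7) → W = -188/7
  (5/2, 0) → W = -30

The maximum is at (3/2, 0). Substituting into each constraint, equality holds for (1) and (3); the remaining constraints have slack.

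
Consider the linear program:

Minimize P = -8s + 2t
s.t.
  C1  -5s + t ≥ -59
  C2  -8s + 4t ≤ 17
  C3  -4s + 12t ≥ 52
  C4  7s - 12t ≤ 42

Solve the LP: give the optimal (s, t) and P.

Corner points and P = -8s + 2t:
  (253/12, 557/12) → P = -455/6
  (95/7, 62/7) → P = -636/7
  (1/20, 87/20) → P = 83/10

The binding constraints are -5s + t = -59 and -4s + 12t = 52.
Solving simultaneously gives s = 95/7, t = 62/7.

s = 95/7, t = 62/7, minimum P = -636/7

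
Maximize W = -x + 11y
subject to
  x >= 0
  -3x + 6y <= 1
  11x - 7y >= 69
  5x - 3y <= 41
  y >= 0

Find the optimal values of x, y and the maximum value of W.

Vertices and W = -x + 11y:
  (421/45, 218/45) → W = 659/15
  (83/7, 128/21) → W = 1159/21
  (69/11, 0) → W = -69/11
  (41/5, 0) → W = -41/5

x = 83/7, y = 128/21, maximum W = 1159/21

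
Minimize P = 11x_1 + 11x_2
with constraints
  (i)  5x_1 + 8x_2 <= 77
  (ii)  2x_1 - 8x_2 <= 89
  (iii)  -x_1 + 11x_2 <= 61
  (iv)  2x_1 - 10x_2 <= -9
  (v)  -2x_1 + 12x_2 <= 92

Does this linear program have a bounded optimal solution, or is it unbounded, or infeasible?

unbounded

From the feasible point (359/63, 382/63), moving in the direction (-12, -2) keeps every constraint satisfied while P decreases without bound.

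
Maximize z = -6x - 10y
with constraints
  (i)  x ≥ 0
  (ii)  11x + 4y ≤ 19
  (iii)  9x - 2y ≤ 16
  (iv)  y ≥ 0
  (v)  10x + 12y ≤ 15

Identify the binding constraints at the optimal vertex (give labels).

(i) and (iv)

Vertices and z = -6x - 10y:
  (0, 0) → z = 0
  (0, 5/4) → z = -25/2
  (3/2, 0) → z = -9

The maximum is at (0, 0). Substituting into each constraint, equality holds for (i) and (iv); the remaining constraints have slack.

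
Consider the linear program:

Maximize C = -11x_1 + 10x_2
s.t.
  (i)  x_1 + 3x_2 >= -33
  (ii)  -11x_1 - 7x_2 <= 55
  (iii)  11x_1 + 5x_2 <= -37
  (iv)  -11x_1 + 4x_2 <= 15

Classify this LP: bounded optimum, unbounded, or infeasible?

bounded optimum

Corner points and C = -11x_1 + 10x_2:
  (8/11, -9) → C = -98
  (-325/121, -40/11) → C = -75/11
  (-223/99, -22/9) → C = 1/3
The feasible region has finitely many vertices and no improving ray; the maximum is 1/3 at (-223/99, -22/9).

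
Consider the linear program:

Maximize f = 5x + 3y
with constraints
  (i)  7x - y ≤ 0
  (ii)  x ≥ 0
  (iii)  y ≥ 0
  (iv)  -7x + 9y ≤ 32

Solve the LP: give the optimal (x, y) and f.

x = 4/7, y = 4, maximum f = 104/7

Extreme points and f = 5x + 3y:
  (0, 0) → f = 0
  (4/7, 4) → f = 104/7
  (0, 32/9) → f = 32/3

The optimum lies where 7x - y = 0 and -7x + 9y = 32.
Solving simultaneously gives x = 4/7, y = 4.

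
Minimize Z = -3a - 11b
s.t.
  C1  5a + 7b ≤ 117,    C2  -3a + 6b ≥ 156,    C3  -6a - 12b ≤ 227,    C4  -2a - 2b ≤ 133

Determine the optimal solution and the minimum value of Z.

At the optimal vertex, 5a + 7b = 117 and -2a - 2b = 133.
Solving simultaneously gives a = -1165/4, b = 899/4.

a = -1165/4, b = 899/4, minimum Z = -3197/2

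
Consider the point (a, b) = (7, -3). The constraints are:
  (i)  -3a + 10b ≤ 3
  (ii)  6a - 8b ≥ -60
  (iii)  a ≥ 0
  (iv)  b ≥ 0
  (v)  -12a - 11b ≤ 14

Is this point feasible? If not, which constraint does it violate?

not feasible — violates (iv)

Constraint (iv): b = -3, which is not ≥ 0. All other constraints are satisfied.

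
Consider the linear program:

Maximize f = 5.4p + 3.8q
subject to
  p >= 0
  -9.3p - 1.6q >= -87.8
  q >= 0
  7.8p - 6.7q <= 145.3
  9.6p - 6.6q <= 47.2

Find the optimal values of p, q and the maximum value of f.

p = 0, q = 54.875, maximum f = 208.525

Vertices and f = 5.4p + 3.8q:
  (0, 439/8) → f = 8341/40
  (0, 0) → f = 0
  (32750/3837, 6732/1279) → f = 422658/6395
  (59/12, 0) → f = 531/20

The binding constraints are p = 0 and -9.3p - 1.6q = -87.8.
Solving simultaneously gives p = 0, q = 439/8.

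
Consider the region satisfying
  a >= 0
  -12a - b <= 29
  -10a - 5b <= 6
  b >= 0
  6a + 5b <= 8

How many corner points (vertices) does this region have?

The feasible vertices (each the meet of two boundaries and inside every other half-plane) are:
  (0, 0)
  (0, 8/5)
  (4/3, 0)

3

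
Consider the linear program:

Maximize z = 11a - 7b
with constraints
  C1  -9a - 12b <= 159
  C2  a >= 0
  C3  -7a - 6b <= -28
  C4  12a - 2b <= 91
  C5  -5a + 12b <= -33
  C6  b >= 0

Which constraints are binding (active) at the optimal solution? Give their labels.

C4 and C6

Corner points and z = 11a - 7b:
  (513/67, 59/134) → z = 10873/134
  (91/12, 0) → z = 1001/12
  (33/5, 0) → z = 363/5

The maximum is at (91/12, 0). Substituting into each constraint, equality holds for C4 and C6; the remaining constraints have slack.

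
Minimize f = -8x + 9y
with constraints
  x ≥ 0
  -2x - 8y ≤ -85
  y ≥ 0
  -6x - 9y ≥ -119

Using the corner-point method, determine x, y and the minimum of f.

x = 187/30, y = 136/15, minimum f = 476/15

Feasible corners and f = -8x + 9y:
  (0, 85/8) → f = 765/8
  (0, 119/9) → f = 119
  (187/30, 136/15) → f = 476/15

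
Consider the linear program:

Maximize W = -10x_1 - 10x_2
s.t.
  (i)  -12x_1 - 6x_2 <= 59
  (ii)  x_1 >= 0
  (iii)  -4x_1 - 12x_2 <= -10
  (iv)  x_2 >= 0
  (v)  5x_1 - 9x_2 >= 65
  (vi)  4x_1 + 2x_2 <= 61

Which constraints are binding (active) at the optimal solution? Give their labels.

Corner points and W = -10x_1 - 10x_2:
  (13, 0) → W = -130
  (61/4, 0) → W = -305/2
  (679/46, 45/46) → W = -3620/23

The maximum is at (13, 0). Substituting into each constraint, equality holds for (iv) and (v); the remaining constraints have slack.

(iv) and (v)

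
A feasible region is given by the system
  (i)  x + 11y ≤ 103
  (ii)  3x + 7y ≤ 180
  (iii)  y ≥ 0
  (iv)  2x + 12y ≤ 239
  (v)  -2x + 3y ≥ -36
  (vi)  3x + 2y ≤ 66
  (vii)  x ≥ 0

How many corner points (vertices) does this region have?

Of the 21 pairwise boundary intersections, those satisfying every inequality are:
  (520/31, 243/31)
  (0, 103/11)
  (18, 0)
  (0, 0)
  (270/13, 24/13)

5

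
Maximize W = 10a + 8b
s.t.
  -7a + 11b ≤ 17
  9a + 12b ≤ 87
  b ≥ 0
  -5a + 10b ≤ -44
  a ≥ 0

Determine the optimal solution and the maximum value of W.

Corner points and W = 10a + 8b:
  (29/3, 0) → W = 290/3
  (233/25, 13/50) → W = 2382/25
  (44/5, 0) → W = 88

The binding constraints are 9a + 12b = 87 and b = 0.
Solving simultaneously gives a = 29/3, b = 0.

a = 29/3, b = 0, maximum W = 290/3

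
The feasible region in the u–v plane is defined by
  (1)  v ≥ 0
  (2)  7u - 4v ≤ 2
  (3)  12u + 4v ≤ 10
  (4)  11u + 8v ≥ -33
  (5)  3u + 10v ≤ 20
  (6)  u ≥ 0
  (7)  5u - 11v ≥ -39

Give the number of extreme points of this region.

The feasible vertices (each the meet of two boundaries and inside every other half-plane) are:
  (2/7, 0)
  (0, 0)
  (12/19, 23/38)
  (5/27, 35/18)
  (0, 2)

5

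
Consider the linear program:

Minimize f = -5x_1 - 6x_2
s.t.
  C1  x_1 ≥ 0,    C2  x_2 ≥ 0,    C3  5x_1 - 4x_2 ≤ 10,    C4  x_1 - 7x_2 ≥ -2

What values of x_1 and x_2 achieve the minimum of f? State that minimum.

x_1 = 78/31, x_2 = 20/31, minimum f = -510/31

Feasible corners and f = -5x_1 - 6x_2:
  (0, 0) → f = 0
  (0, 2/7) → f = -12/7
  (2, 0) → f = -10
  (78/31, 20/31) → f = -510/31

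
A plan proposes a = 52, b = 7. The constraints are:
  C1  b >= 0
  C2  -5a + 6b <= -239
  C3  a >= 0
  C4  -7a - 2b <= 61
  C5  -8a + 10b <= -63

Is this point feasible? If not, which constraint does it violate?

not feasible — violates C2

Constraint C2: -5a + 6b = -218, which is not ≤ -239. All other constraints are satisfied.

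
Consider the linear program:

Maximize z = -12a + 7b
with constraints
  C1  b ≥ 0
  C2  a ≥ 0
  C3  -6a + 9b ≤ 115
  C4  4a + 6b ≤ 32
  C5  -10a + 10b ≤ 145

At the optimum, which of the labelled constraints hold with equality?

Feasible corners and z = -12a + 7b:
  (0, 0) → z = 0
  (8, 0) → z = -96
  (0, 16/3) → z = 112/3

The maximum is at (0, 16/3). Substituting into each constraint, equality holds for C2 and C4; the remaining constraints have slack.

C2 and C4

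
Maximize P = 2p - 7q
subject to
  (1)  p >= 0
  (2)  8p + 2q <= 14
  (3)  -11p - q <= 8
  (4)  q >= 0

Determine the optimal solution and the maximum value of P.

p = 7/4, q = 0, maximum P = 7/2

Corner points and P = 2p - 7q:
  (0, 7) → P = -49
  (0, 0) → P = 0
  (7/4, 0) → P = 7/2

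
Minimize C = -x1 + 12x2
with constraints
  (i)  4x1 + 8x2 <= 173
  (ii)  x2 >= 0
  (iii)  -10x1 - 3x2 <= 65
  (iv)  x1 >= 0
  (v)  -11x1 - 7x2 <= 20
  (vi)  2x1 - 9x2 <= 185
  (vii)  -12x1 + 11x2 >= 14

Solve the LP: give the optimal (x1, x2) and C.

The binding constraints are x1 = 0 and -12x1 + 11x2 = 14.
Solving simultaneously gives x1 = 0, x2 = 14/11.

x1 = 0, x2 = 14/11, minimum C = 168/11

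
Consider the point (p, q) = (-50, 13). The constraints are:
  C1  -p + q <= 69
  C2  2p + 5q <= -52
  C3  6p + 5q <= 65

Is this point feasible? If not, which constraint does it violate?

Constraint C2: 2p + 5q = -35, which is not ≤ -52. All other constraints are satisfied.

not feasible — violates C2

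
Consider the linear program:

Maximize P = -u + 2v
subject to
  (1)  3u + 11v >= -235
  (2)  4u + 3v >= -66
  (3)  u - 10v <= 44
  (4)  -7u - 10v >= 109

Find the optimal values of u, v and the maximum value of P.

Feasible corners and P = -u + 2v:
  (-528/43, -242/43) → P = 44/43
  (-333/19, 26/19) → P = 385/19
  (-65/8, -417/80) → P = -23/10

u = -333/19, v = 26/19, maximum P = 385/19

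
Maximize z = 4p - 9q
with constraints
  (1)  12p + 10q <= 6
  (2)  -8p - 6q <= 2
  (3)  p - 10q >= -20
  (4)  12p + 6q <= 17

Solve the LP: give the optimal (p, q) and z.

p = 19/4, q = -20/3, maximum z = 79

Corner points and z = 4p - 9q:
  (-14/13, 123/65) → z = -1387/65
  (67/24, -11/4) → z = 431/12
  (-70/43, 79/43) → z = -991/43
  (19/4, -20/3) → z = 79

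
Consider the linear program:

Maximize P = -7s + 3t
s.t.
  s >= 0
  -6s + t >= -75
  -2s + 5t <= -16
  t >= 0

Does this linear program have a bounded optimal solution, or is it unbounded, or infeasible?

bounded optimum

Vertices and P = -7s + 3t:
  (359/28, 27/14) → P = -2351/28
  (25/2, 0) → P = -175/2
  (8, 0) → P = -56
The feasible region has finitely many vertices and no improving ray; the maximum is -56 at (8, 0).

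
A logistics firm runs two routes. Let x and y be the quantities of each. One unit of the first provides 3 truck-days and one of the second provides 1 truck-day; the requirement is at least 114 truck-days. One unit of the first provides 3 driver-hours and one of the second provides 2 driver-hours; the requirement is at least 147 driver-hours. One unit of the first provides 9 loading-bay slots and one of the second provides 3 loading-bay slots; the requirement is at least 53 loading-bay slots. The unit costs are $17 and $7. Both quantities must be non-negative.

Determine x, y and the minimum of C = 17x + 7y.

Vertices and C = 17x + 7y:
  (0, 114) → C = 798
  (49, 0) → C = 833
  (27, 33) → C = 690
The feasible region is unbounded (it extends along (0, 1), (1, 0)), but C strictly increases along every unbounded feasible direction, so there is no improving ray and the minimum is attained at a vertex.

The optimum lies where 3x + y = 114 and 3x + 2y = 147.
Solving simultaneously gives x = 27, y = 33.

x = 27, y = 33, minimum C = 690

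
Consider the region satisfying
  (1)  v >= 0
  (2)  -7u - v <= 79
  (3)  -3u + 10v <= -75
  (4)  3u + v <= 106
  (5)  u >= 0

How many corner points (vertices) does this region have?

The feasible vertices (each the meet of two boundaries and inside every other half-plane) are:
  (25, 0)
  (106/3, 0)
  (1135/33, 31/11)

3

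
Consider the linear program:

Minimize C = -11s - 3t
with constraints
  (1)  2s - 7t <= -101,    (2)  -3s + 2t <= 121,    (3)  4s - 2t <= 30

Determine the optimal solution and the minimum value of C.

Corner points and C = -11s - 3t:
  (-645/17, 61/17) → C = 6912/17
  (103/6, 58/3) → C = -1481/6
  (151, 287) → C = -2522

At the optimal vertex, -3s + 2t = 121 and 4s - 2t = 30.
Solving simultaneously gives s = 151, t = 287.

s = 151, t = 287, minimum C = -2522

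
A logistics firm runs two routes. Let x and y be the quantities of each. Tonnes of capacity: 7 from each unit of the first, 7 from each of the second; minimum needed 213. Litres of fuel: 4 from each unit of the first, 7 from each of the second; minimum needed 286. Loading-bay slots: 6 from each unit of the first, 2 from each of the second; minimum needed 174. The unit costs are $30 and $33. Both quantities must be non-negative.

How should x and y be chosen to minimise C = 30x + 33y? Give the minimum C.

Feasible corners and C = 30x + 33y:
  (0, 87) → C = 2871
  (143/2, 0) → C = 2145
  (19, 30) → C = 1560
The feasible region is unbounded (it extends along (0, 1), (1, 0)), but C strictly increases along every unbounded feasible direction, so there is no improving ray and the minimum is attained at a vertex.

The binding constraints are 4x + 7y = 286 and 6x + 2y = 174.
Solving simultaneously gives x = 19, y = 30.

x = 19, y = 30, minimum C = 1560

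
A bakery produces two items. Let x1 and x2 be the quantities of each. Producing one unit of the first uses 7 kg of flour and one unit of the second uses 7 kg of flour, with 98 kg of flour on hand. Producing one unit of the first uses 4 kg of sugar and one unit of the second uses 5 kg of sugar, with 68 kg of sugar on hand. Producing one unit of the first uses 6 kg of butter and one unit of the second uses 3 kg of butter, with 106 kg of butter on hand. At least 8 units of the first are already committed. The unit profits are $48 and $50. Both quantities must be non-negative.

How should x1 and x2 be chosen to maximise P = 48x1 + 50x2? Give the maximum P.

x1 = 8, x2 = 6, maximum P = 684

Feasible corners and P = 48x1 + 50x2:
  (14, 0) → P = 672
  (8, 0) → P = 384
  (8, 6) → P = 684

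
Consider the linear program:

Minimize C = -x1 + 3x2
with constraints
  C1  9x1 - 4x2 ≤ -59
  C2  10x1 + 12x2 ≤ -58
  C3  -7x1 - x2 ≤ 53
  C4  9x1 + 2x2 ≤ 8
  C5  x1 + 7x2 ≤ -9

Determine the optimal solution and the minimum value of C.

Extreme points and C = -x1 + 3x2:
  (-271/37, -64/37) → C = 79/37
  (-449/67, -22/67) → C = 383/67
  (-181/24, -5/24) → C = 83/12

The optimum lies where 9x1 - 4x2 = -59 and -7x1 - x2 = 53.
Solving simultaneously gives x1 = -271/37, x2 = -64/37.

x1 = -271/37, x2 = -64/37, minimum C = 79/37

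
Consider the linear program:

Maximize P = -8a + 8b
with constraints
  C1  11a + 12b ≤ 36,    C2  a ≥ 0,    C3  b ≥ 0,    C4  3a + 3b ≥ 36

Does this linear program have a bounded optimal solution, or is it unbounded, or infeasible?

infeasible

The boundaries 11a + 12b = 36 and a = 0 meet at (0, 3), but that point violates 3a + 3b ≥ 36. Every candidate vertex is excluded by some other constraint, so the feasible region is empty.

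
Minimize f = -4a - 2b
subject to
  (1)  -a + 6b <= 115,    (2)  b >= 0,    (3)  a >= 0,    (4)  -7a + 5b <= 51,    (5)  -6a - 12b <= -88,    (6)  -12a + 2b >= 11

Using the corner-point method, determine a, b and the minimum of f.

a = 47/46, b = 535/46, minimum f = -629/23

Extreme points and f = -4a - 2b:
  (0, 51/5) → f = -102/5
  (0, 22/3) → f = -44/3
  (47/46, 535/46) → f = -629/23
  (11/39, 187/26) → f = -605/39

At the optimal vertex, -7a + 5b = 51 and -12a + 2b = 11.
Solving simultaneously gives a = 47/46, b = 535/46.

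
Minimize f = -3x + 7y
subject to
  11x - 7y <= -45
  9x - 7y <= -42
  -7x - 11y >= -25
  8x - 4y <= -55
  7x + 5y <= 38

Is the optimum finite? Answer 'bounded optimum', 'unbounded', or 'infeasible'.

From the feasible point (-217/20, -159/20), moving in the direction (-7, -9) keeps every constraint satisfied while f decreases without bound.

unbounded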